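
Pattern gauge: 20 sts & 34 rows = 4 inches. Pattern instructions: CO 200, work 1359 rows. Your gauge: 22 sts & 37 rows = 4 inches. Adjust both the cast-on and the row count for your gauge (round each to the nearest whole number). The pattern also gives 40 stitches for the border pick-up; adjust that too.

Cast on 220 stitches; work 1479 rows; border pick-up 44 stitches.

Stitches: 200 × 22/20 = 220.00 → 220.
Rows: 1359 × 37/34 = 1478.91 → 1479.
border pick-up: 40 × 22/20 = 44.00 → 44.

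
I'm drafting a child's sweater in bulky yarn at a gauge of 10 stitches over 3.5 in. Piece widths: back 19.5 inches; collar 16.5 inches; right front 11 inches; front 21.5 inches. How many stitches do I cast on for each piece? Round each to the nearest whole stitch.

Rate = 10/3.5 = 2.857 sts per in.
back: 19.5 × 2.857 = 55.71 → 56.
collar: 16.5 × 2.857 = 47.14 → 47.
right front: 11 × 2.857 = 31.43 → 31.
front: 21.5 × 2.857 = 61.43 → 61.

back 56; collar 47; right front 31; front 61.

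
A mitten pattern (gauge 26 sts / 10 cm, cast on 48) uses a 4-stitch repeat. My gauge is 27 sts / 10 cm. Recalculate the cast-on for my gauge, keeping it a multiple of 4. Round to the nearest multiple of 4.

48 × 27 / 26 = 49.85.
Nearest multiple of 4: 48.

48 stitches.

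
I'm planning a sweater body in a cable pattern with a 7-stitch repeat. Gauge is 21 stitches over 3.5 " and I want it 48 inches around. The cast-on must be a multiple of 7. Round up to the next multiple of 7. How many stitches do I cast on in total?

CO 294 sts.

21 / 3.5 = 6 sts per inch.
48 × 6 = 288.00 sts.
Next multiple of 7: 294.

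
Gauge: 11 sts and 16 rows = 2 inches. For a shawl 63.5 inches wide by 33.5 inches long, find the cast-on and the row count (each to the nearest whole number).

Cast on 349 stitches and work 268 rows.

Stitch gauge = 11/2 = 5.5 sts/in; 63.5 × 5.5 = 349.25 → 349 sts.
Row gauge = 16/2 = 8 rows/in; 33.5 × 8 = 268.00 → 268 rows.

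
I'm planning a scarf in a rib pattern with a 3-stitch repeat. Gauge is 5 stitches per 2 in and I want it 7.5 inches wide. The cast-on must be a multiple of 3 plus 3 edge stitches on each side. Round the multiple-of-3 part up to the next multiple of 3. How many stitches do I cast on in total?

5 / 2 = 2.5 sts per inch.
7.5 × 2.5 = 18.75 sts.
Less 6 edge sts → 12.75 for the repeat.
Next multiple of 3: 15.
Add back 6 edge sts → 21.

CO 21 sts.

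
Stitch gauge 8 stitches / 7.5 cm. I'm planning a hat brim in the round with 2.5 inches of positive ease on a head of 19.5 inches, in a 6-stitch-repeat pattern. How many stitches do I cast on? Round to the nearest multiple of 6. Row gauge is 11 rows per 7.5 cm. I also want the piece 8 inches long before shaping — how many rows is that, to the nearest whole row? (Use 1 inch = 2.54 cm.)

Cast on 60 stitches; work 30 rows.

Finished = 19.5 + 2.5 = 22 inches.
22 inches × 2.54 = 55.88 cm.
8/7.5 = 1.067 sts per cm; 55.88 × 1.067 = 59.61 sts.
Nearest multiple of 6 → 60.
8 inches = 20.32 cm; × 1.467 = 29.80 → 30 rows.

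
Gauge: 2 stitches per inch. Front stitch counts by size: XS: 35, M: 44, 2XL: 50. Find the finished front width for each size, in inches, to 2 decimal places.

XS 17.50 inches; M 22.00 inches; 2XL 25.00 inches.

2/1 = 2 sts per in.
XS: 35 / 2 = 17.500 → 17.50 in.
M: 44 / 2 = 22.000 → 22.00 in.
2XL: 50 / 2 = 25.000 → 25.00 in.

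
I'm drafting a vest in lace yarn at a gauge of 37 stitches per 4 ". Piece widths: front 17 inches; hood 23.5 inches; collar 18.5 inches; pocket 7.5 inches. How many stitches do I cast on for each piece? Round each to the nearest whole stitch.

front 157; hood 217; collar 171; pocket 69.

Rate = 37/4 = 9.25 sts per in.
front: 17 × 9.25 = 157.25 → 157.
hood: 23.5 × 9.25 = 217.38 → 217.
collar: 18.5 × 9.25 = 171.12 → 171.
pocket: 7.5 × 9.25 = 69.38 → 69.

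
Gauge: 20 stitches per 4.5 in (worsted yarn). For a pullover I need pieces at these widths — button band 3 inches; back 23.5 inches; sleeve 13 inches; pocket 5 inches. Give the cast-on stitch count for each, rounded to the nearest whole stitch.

Rate = 20/4.5 = 4.444 sts per in.
button band: 3 × 4.444 = 13.33 → 13.
back: 23.5 × 4.444 = 104.44 → 104.
sleeve: 13 × 4.444 = 57.78 → 58.
pocket: 5 × 4.444 = 22.22 → 22.

button band 13; back 104; sleeve 58; pocket 22.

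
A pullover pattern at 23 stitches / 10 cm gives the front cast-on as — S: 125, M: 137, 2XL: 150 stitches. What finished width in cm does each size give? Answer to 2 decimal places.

S 54.35 cm; M 59.57 cm; 2XL 65.22 cm.

23/10 = 2.3 sts per cm.
S: 125 / 2.3 = 54.348 → 54.35 cm.
M: 137 / 2.3 = 59.565 → 59.57 cm.
2XL: 150 / 2.3 = 65.217 → 65.22 cm.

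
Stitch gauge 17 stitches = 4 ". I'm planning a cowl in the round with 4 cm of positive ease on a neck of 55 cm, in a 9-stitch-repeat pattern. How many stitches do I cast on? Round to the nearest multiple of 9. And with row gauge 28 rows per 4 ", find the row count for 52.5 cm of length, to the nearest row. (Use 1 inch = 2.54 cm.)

Finished = 55 + 4 = 59 cm.
59 cm × 1/2.54 = 23.23 inches.
17/4 = 4.25 sts per in; 23.23 × 4.25 = 98.72 sts.
Nearest multiple of 9 → 99.
52.5 cm = 20.67 inches; × 7 = 144.69 → 145 rows.

Cast on 99 stitches; work 145 rows.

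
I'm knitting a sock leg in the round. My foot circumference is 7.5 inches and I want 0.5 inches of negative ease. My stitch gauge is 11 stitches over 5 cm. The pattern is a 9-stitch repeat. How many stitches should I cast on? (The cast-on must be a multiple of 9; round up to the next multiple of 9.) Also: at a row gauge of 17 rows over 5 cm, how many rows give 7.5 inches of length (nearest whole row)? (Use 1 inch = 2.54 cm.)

Finished = 7.5 − 0.5 = 7 inches.
7 inches × 2.54 = 17.78 cm.
11/5 = 2.2 sts per cm; 17.78 × 2.2 = 39.12 sts.
Next multiple of 9 → 45.
7.5 inches = 19.05 cm; × 3.4 = 64.77 → 65 rows.

Cast on 45 stitches; work 65 rows.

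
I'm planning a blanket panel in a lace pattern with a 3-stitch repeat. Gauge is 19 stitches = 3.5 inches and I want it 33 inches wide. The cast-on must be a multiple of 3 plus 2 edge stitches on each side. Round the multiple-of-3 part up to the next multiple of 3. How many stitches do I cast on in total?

181 stitches.

19 / 3.5 = 5.429 sts per inch.
33 × 5.429 = 179.14 sts.
Less 4 edge sts → 175.14 for the repeat.
Next multiple of 3: 177.
Add back 4 edge sts → 181.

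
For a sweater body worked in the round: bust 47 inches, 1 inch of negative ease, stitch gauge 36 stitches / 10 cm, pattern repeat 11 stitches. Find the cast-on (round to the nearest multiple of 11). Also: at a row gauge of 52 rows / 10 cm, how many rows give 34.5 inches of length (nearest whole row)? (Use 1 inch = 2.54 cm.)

Finished = 47 − 1 = 46 inches.
46 inches × 2.54 = 116.84 cm.
36/10 = 3.6 sts per cm; 116.84 × 3.6 = 420.62 sts.
Nearest multiple of 11 → 418.
34.5 inches = 87.63 cm; × 5.2 = 455.68 → 456 rows.

Cast on 418 stitches; work 456 rows.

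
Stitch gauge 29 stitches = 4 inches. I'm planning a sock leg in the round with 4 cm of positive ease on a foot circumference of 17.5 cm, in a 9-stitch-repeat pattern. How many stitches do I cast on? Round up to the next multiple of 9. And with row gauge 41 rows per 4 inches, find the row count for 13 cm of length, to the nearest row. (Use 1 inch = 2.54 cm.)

Cast on 63 stitches; work 52 rows.

Finished = 17.5 + 4 = 21.5 cm.
21.5 cm × 1/2.54 = 8.46 inches.
29/4 = 7.25 sts per in; 8.46 × 7.25 = 61.37 sts.
Next multiple of 9 → 63.
13 cm = 5.12 inches; × 10.25 = 52.46 → 52 rows.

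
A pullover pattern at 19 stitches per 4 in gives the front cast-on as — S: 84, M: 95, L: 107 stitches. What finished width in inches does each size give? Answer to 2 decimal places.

S 17.68 inches; M 20.00 inches; L 22.53 inches.

19/4 = 4.75 sts per in.
S: 84 / 4.75 = 17.684 → 17.68 in.
M: 95 / 4.75 = 20.000 → 20.00 in.
L: 107 / 4.75 = 22.526 → 22.53 in.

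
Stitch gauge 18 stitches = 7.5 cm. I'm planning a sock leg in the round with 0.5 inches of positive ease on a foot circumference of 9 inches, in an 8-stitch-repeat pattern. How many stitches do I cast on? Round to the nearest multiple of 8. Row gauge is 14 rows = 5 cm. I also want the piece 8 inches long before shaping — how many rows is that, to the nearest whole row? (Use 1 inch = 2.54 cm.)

Cast on 56 stitches; work 57 rows.

Finished = 9 + 0.5 = 9.5 inches.
9.5 inches × 2.54 = 24.13 cm.
18/7.5 = 2.4 sts per cm; 24.13 × 2.4 = 57.91 sts.
Nearest multiple of 8 → 56.
8 inches = 20.32 cm; × 2.8 = 56.90 → 57 rows.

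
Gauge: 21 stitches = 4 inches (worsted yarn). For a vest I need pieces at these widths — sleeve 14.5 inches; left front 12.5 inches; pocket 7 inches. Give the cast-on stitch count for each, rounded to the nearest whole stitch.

sleeve 76; left front 66; pocket 37.

Rate = 21/4 = 5.25 sts per in.
sleeve: 14.5 × 5.25 = 76.12 → 76.
left front: 12.5 × 5.25 = 65.62 → 66.
pocket: 7 × 5.25 = 36.75 → 37.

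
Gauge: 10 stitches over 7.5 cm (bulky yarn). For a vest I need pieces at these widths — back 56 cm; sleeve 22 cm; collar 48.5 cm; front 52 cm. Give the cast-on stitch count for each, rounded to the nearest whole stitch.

Rate = 10/7.5 = 1.333 sts per cm.
back: 56 × 1.333 = 74.67 → 75.
sleeve: 22 × 1.333 = 29.33 → 29.
collar: 48.5 × 1.333 = 64.67 → 65.
front: 52 × 1.333 = 69.33 → 69.

back 75; sleeve 29; collar 65; front 69.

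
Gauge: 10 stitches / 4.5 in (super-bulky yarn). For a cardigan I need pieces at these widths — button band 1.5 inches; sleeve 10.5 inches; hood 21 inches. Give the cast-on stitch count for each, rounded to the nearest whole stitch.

button band 3; sleeve 23; hood 47.

Rate = 10/4.5 = 2.222 sts per in.
button band: 1.5 × 2.222 = 3.33 → 3.
sleeve: 10.5 × 2.222 = 23.33 → 23.
hood: 21 × 2.222 = 46.67 → 47.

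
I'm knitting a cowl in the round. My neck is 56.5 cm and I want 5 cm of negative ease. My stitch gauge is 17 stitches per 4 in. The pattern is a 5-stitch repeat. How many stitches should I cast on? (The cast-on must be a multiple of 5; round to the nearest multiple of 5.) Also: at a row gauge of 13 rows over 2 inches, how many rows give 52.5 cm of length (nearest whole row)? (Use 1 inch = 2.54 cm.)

Finished = 56.5 − 5 = 51.5 cm.
51.5 cm × 1/2.54 = 20.28 inches.
17/4 = 4.25 sts per in; 20.28 × 4.25 = 86.17 sts.
Nearest multiple of 5 → 85.
52.5 cm = 20.67 inches; × 6.5 = 134.35 → 134 rows.

Cast on 85 stitches; work 134 rows.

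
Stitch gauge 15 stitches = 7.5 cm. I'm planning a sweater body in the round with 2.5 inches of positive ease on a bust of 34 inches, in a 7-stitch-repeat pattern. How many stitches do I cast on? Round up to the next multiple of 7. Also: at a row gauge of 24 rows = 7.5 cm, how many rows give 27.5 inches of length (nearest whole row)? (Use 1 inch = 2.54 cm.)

Finished = 34 + 2.5 = 36.5 inches.
36.5 inches × 2.54 = 92.71 cm.
15/7.5 = 2 sts per cm; 92.71 × 2 = 185.42 sts.
Next multiple of 7 → 189.
27.5 inches = 69.85 cm; × 3.2 = 223.52 → 224 rows.

Cast on 189 stitches; work 224 rows.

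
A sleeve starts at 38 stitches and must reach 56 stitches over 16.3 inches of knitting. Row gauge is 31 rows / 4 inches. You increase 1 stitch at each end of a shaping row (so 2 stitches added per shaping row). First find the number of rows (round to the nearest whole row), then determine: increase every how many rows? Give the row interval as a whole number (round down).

Increase every 14th row.

Rows = 16.3 × 7.75 = 126.3 → 126 rows.
Stitches to add: 18 → 9 shaping rows (at 2 st each).
126 / 9 = 14.00 → every 14 rows.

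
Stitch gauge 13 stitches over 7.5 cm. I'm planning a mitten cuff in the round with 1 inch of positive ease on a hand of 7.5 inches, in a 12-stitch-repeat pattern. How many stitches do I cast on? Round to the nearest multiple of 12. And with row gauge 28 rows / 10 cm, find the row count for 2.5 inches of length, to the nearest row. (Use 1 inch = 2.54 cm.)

Finished = 7.5 + 1 = 8.5 inches.
8.5 inches × 2.54 = 21.59 cm.
13/7.5 = 1.733 sts per cm; 21.59 × 1.733 = 37.42 sts.
Nearest multiple of 12 → 36.
2.5 inches = 6.35 cm; × 2.8 = 17.78 → 18 rows.

Cast on 36 stitches; work 18 rows.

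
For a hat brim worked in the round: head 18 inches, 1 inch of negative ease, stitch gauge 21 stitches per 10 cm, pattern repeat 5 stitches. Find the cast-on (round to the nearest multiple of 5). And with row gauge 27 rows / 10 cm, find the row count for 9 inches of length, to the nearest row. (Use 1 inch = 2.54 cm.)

Finished = 18 − 1 = 17 inches.
17 inches × 2.54 = 43.18 cm.
21/10 = 2.1 sts per cm; 43.18 × 2.1 = 90.68 sts.
Nearest multiple of 5 → 90.
9 inches = 22.86 cm; × 2.7 = 61.72 → 62 rows.

Cast on 90 stitches; work 62 rows.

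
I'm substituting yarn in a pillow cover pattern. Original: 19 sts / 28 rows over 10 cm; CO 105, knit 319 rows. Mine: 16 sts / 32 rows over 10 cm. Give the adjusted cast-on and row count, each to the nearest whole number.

Cast on 88 stitches; work 365 rows.

Stitches: 105 × 16/19 = 88.42 → 88.
Rows: 319 × 32/28 = 364.57 → 365.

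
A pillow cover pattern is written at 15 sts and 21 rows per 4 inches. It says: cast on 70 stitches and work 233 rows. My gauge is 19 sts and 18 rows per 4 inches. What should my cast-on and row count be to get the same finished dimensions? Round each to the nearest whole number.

Stitches: 70 × 19/15 = 88.67 → 89.
Rows: 233 × 18/21 = 199.71 → 200.

Cast on 89 stitches; work 200 rows.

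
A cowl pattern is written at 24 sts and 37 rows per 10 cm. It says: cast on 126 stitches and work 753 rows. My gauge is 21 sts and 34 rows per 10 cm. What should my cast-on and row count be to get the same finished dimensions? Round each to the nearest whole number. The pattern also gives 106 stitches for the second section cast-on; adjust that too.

Cast on 110 stitches; work 692 rows; second section cast-on 93 stitches.

Stitches: 126 × 21/24 = 110.25 → 110.
Rows: 753 × 34/37 = 691.95 → 692.
second section cast-on: 106 × 21/24 = 92.75 → 93.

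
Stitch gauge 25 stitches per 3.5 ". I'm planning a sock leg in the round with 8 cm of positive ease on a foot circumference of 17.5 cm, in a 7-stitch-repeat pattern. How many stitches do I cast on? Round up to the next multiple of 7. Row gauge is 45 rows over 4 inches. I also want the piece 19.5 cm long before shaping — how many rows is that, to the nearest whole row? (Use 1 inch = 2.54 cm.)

Finished = 17.5 + 8 = 25.5 cm.
25.5 cm × 1/2.54 = 10.04 inches.
25/3.5 = 7.143 sts per in; 10.04 × 7.143 = 71.71 sts.
Next multiple of 7 → 77.
19.5 cm = 7.68 inches; × 11.25 = 86.37 → 86 rows.

Cast on 77 stitches; work 86 rows.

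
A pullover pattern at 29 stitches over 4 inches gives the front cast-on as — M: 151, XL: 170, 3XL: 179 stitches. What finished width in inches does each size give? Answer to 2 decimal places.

29/4 = 7.25 sts per in.
M: 151 / 7.25 = 20.828 → 20.83 in.
XL: 170 / 7.25 = 23.448 → 23.45 in.
3XL: 179 / 7.25 = 24.690 → 24.69 in.

M 20.83 inches; XL 23.45 inches; 3XL 24.69 inches.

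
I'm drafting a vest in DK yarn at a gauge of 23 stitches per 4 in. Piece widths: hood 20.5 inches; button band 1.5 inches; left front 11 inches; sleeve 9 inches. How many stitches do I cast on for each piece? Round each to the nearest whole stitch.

Rate = 23/4 = 5.75 sts per in.
hood: 20.5 × 5.75 = 117.88 → 118.
button band: 1.5 × 5.75 = 8.62 → 9.
left front: 11 × 5.75 = 63.25 → 63.
sleeve: 9 × 5.75 = 51.75 → 52.

hood 118; button band 9; left front 63; sleeve 52.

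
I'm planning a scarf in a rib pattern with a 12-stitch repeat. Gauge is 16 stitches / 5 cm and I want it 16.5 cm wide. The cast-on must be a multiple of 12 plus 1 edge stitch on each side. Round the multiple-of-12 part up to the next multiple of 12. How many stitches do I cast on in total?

16 / 5 = 3.2 sts per cm.
16.5 × 3.2 = 52.80 sts.
Less 2 edge sts → 50.80 for the repeat.
Next multiple of 12: 60.
Add back 2 edge sts → 62.

Cast on 62 stitches.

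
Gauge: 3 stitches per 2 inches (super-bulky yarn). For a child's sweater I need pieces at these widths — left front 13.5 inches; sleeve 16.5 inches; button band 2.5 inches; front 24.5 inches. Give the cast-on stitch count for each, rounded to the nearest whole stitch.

left front 20; sleeve 25; button band 4; front 37.

Rate = 3/2 = 1.5 sts per in.
left front: 13.5 × 1.5 = 20.25 → 20.
sleeve: 16.5 × 1.5 = 24.75 → 25.
button band: 2.5 × 1.5 = 3.75 → 4.
front: 24.5 × 1.5 = 36.75 → 37.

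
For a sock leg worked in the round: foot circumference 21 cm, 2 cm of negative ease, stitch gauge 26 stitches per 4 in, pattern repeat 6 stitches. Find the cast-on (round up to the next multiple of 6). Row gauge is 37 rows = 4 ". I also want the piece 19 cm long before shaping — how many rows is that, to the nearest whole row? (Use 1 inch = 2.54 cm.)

Finished = 21 − 2 = 19 cm.
19 cm × 1/2.54 = 7.48 inches.
26/4 = 6.5 sts per in; 7.48 × 6.5 = 48.62 sts.
Next multiple of 6 → 54.
19 cm = 7.48 inches; × 9.25 = 69.19 → 69 rows.

Cast on 54 stitches; work 69 rows.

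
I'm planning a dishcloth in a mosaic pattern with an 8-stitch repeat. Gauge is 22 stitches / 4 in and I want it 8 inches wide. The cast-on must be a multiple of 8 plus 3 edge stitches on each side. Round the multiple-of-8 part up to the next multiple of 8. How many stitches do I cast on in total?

22 / 4 = 5.5 sts per inch.
8 × 5.5 = 44.00 sts.
Less 6 edge sts → 38.00 for the repeat.
Next multiple of 8: 40.
Add back 6 edge sts → 46.

CO 46 sts.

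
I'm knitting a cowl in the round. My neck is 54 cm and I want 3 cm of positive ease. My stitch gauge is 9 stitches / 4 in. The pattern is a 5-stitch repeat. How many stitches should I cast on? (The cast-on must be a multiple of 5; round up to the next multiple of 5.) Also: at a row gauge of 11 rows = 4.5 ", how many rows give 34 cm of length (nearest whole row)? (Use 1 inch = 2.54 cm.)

Cast on 55 stitches; work 33 rows.

Finished = 54 + 3 = 57 cm.
57 cm × 1/2.54 = 22.44 inches.
9/4 = 2.25 sts per in; 22.44 × 2.25 = 50.49 sts.
Next multiple of 5 → 55.
34 cm = 13.39 inches; × 2.444 = 32.72 → 33 rows.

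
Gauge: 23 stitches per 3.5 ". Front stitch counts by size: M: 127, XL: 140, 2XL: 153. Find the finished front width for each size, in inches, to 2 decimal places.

23/3.5 = 6.571 sts per in.
M: 127 / 6.571 = 19.326 → 19.33 in.
XL: 140 / 6.571 = 21.304 → 21.30 in.
2XL: 153 / 6.571 = 23.283 → 23.28 in.

M 19.33 inches; XL 21.30 inches; 2XL 23.28 inches.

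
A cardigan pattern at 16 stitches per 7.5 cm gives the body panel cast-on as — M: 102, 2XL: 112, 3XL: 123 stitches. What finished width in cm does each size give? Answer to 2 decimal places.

16/7.5 = 2.133 sts per cm.
M: 102 / 2.133 = 47.812 → 47.81 cm.
2XL: 112 / 2.133 = 52.500 → 52.50 cm.
3XL: 123 / 2.133 = 57.656 → 57.66 cm.

M 47.81 cm; 2XL 52.50 cm; 3XL 57.66 cm.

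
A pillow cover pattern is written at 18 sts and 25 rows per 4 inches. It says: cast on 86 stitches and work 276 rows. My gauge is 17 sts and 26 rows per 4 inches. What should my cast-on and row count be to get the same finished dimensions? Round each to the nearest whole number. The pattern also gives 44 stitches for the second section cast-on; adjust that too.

Stitches: 86 × 17/18 = 81.22 → 81.
Rows: 276 × 26/25 = 287.04 → 287.
second section cast-on: 44 × 17/18 = 41.56 → 42.

Cast on 81 stitches; work 287 rows; second section cast-on 42 stitches.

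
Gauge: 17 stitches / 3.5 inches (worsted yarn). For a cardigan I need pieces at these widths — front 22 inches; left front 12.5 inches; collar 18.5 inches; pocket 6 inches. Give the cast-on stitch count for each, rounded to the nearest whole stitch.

front 107; left front 61; collar 90; pocket 29.

Rate = 17/3.5 = 4.857 sts per in.
front: 22 × 4.857 = 106.86 → 107.
left front: 12.5 × 4.857 = 60.71 → 61.
collar: 18.5 × 4.857 = 89.86 → 90.
pocket: 6 × 4.857 = 29.14 → 29.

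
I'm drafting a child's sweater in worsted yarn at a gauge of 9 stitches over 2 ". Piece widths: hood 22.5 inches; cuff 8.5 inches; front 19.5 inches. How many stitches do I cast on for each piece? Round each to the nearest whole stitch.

hood 101; cuff 38; front 88.

Rate = 9/2 = 4.5 sts per in.
hood: 22.5 × 4.5 = 101.25 → 101.
cuff: 8.5 × 4.5 = 38.25 → 38.
front: 19.5 × 4.5 = 87.75 → 88.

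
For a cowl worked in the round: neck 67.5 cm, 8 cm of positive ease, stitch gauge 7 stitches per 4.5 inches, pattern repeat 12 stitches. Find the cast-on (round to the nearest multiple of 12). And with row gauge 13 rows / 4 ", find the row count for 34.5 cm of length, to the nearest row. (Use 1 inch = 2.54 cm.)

Finished = 67.5 + 8 = 75.5 cm.
75.5 cm × 1/2.54 = 29.72 inches.
7/4.5 = 1.556 sts per in; 29.72 × 1.556 = 46.24 sts.
Nearest multiple of 12 → 48.
34.5 cm = 13.58 inches; × 3.25 = 44.14 → 44 rows.

Cast on 48 stitches; work 44 rows.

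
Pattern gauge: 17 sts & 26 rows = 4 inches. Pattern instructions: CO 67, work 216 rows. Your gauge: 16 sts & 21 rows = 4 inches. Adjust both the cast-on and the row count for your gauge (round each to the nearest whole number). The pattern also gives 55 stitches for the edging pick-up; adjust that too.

Stitches: 67 × 16/17 = 63.06 → 63.
Rows: 216 × 21/26 = 174.46 → 174.
edging pick-up: 55 × 16/17 = 51.76 → 52.

Cast on 63 stitches; work 174 rows; edging pick-up 52 stitches.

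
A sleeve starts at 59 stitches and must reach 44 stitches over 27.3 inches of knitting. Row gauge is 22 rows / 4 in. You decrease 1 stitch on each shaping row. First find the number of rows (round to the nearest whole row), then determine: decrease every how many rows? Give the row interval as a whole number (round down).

Rows = 27.3 × 5.5 = 150.2 → 150 rows.
Stitches to remove: 15 → 15 shaping rows (at 1 st each).
150 / 15 = 10.00 → every 10 rows.

Decrease every 10th row.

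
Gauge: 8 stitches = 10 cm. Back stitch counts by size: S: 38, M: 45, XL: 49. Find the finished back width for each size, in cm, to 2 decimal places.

S 47.50 cm; M 56.25 cm; XL 61.25 cm.

8/10 = 0.8 sts per cm.
S: 38 / 0.8 = 47.500 → 47.50 cm.
M: 45 / 0.8 = 56.250 → 56.25 cm.
XL: 49 / 0.8 = 61.250 → 61.25 cm.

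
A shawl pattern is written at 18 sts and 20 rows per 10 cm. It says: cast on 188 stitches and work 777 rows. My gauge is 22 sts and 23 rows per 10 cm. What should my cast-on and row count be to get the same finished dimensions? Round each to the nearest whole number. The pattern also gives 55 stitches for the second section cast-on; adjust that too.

Cast on 230 stitches; work 894 rows; second section cast-on 67 stitches.

Stitches: 188 × 22/18 = 229.78 → 230.
Rows: 777 × 23/20 = 893.55 → 894.
second section cast-on: 55 × 22/18 = 67.22 → 67.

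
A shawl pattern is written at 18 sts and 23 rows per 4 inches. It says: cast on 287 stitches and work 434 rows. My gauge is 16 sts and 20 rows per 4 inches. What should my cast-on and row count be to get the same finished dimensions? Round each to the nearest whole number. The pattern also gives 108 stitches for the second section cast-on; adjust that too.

Stitches: 287 × 16/18 = 255.11 → 255.
Rows: 434 × 20/23 = 377.39 → 377.
second section cast-on: 108 × 16/18 = 96.00 → 96.

Cast on 255 stitches; work 377 rows; second section cast-on 96 stitches.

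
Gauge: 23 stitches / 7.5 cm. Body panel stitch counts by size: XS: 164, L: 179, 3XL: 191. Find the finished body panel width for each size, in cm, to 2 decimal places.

23/7.5 = 3.067 sts per cm.
XS: 164 / 3.067 = 53.478 → 53.48 cm.
L: 179 / 3.067 = 58.370 → 58.37 cm.
3XL: 191 / 3.067 = 62.283 → 62.28 cm.

XS 53.48 cm; L 58.37 cm; 3XL 62.28 cm.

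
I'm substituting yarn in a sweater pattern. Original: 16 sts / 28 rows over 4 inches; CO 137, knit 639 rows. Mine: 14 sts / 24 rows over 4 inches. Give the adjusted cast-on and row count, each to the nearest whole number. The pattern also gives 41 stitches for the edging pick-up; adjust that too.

Stitches: 137 × 14/16 = 119.88 → 120.
Rows: 639 × 24/28 = 547.71 → 548.
edging pick-up: 41 × 14/16 = 35.88 → 36.

Cast on 120 stitches; work 548 rows; edging pick-up 36 stitches.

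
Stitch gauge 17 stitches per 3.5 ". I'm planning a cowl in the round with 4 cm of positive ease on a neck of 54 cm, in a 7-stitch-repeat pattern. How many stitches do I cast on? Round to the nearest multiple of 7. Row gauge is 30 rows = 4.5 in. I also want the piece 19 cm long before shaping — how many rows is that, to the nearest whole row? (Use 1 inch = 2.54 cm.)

Finished = 54 + 4 = 58 cm.
58 cm × 1/2.54 = 22.83 inches.
17/3.5 = 4.857 sts per in; 22.83 × 4.857 = 110.91 sts.
Nearest multiple of 7 → 112.
19 cm = 7.48 inches; × 6.667 = 49.87 → 50 rows.

Cast on 112 stitches; work 50 rows.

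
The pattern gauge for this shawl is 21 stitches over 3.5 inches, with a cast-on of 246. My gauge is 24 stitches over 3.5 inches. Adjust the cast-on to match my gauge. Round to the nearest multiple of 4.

CO 280 sts.

Scale factor = 24 / 21 = 1.143.
246 × 24 / 21 = 281.14 sts.
→ 280 sts.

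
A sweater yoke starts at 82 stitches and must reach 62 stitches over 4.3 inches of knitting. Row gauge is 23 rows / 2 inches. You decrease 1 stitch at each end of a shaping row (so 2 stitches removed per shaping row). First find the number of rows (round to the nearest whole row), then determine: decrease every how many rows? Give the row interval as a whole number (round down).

Rows = 4.3 × 11.5 = 49.4 → 49 rows.
Stitches to remove: 20 → 10 shaping rows (at 2 st each).
49 / 10 = 4.90 → every 4 rows.

Decrease every 4th row.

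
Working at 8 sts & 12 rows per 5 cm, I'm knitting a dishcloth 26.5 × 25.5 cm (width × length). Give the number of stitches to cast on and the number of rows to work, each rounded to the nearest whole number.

Cast on 42 stitches and work 61 rows.

Stitch gauge = 8/5 = 1.6 sts/cm; 26.5 × 1.6 = 42.40 → 42 sts.
Row gauge = 12/5 = 2.4 rows/cm; 25.5 × 2.4 = 61.20 → 61 rows.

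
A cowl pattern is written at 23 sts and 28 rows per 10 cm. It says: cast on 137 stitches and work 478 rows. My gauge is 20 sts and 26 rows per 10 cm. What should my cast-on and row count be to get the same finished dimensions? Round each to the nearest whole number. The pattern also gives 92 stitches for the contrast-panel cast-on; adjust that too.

Stitches: 137 × 20/23 = 119.13 → 119.
Rows: 478 × 26/28 = 443.86 → 444.
contrast-panel cast-on: 92 × 20/23 = 80.00 → 80.

Cast on 119 stitches; work 444 rows; contrast-panel cast-on 80 stitches.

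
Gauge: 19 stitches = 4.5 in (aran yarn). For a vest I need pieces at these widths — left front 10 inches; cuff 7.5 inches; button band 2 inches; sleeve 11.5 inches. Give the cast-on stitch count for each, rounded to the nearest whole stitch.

Rate = 19/4.5 = 4.222 sts per in.
left front: 10 × 4.222 = 42.22 → 42.
cuff: 7.5 × 4.222 = 31.67 → 32.
button band: 2 × 4.222 = 8.44 → 8.
sleeve: 11.5 × 4.222 = 48.56 → 49.

left front 42; cuff 32; button band 8; sleeve 49.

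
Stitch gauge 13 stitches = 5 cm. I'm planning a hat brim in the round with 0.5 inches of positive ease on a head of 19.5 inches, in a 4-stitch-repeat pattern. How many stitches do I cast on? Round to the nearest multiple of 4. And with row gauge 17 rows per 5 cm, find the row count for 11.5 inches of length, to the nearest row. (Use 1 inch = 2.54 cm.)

Cast on 132 stitches; work 99 rows.

Finished = 19.5 + 0.5 = 20 inches.
20 inches × 2.54 = 50.80 cm.
13/5 = 2.6 sts per cm; 50.80 × 2.6 = 132.08 sts.
Nearest multiple of 4 → 132.
11.5 inches = 29.21 cm; × 3.4 = 99.31 → 99 rows.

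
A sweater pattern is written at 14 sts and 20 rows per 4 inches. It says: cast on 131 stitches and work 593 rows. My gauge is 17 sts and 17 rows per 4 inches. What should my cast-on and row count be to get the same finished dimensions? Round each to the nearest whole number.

Stitches: 131 × 17/14 = 159.07 → 159.
Rows: 593 × 17/20 = 504.05 → 504.

Cast on 159 stitches; work 504 rows.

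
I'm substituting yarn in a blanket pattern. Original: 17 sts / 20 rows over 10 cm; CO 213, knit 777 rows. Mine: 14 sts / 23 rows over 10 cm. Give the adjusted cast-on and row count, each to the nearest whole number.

Stitches: 213 × 14/17 = 175.41 → 175.
Rows: 777 × 23/20 = 893.55 → 894.

Cast on 175 stitches; work 894 rows.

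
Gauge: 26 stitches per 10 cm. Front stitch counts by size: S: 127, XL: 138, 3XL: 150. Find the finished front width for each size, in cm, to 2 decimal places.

S 48.85 cm; XL 53.08 cm; 3XL 57.69 cm.

26/10 = 2.6 sts per cm.
S: 127 / 2.6 = 48.846 → 48.85 cm.
XL: 138 / 2.6 = 53.077 → 53.08 cm.
3XL: 150 / 2.6 = 57.692 → 57.69 cm.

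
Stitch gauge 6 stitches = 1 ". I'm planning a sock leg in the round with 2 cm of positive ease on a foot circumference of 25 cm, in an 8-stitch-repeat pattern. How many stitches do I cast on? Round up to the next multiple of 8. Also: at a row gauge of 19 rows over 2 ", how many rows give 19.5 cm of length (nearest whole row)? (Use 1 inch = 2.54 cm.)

Cast on 64 stitches; work 73 rows.

Finished = 25 + 2 = 27 cm.
27 cm × 1/2.54 = 10.63 inches.
6/1 = 6 sts per in; 10.63 × 6 = 63.78 sts.
Next multiple of 8 → 64.
19.5 cm = 7.68 inches; × 9.5 = 72.93 → 73 rows.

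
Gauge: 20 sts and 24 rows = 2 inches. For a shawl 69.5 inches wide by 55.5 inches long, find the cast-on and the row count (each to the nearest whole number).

Stitch gauge = 20/2 = 10 sts/in; 69.5 × 10 = 695.00 → 695 sts.
Row gauge = 24/2 = 12 rows/in; 55.5 × 12 = 666.00 → 666 rows.

Cast on 695 stitches and work 666 rows.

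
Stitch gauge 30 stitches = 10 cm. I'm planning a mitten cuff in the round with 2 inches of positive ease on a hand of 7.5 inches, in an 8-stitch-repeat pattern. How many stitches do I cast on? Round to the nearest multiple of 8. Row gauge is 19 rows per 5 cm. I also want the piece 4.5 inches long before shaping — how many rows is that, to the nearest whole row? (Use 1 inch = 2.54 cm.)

Finished = 7.5 + 2 = 9.5 inches.
9.5 inches × 2.54 = 24.13 cm.
30/10 = 3 sts per cm; 24.13 × 3 = 72.39 sts.
Nearest multiple of 8 → 72.
4.5 inches = 11.43 cm; × 3.8 = 43.43 → 43 rows.

Cast on 72 stitches; work 43 rows.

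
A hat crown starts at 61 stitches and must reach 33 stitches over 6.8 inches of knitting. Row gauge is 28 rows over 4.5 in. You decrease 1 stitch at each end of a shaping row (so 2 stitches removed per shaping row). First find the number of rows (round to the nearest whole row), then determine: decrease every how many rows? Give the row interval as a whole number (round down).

Decrease every 3rd row.

Rows = 6.8 × 6.222 = 42.3 → 42 rows.
Stitches to remove: 28 → 14 shaping rows (at 2 st each).
42 / 14 = 3.00 → every 3 rows.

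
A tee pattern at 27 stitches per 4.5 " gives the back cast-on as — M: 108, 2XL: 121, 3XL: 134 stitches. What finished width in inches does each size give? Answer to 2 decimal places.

M 18.00 inches; 2XL 20.17 inches; 3XL 22.33 inches.

27/4.5 = 6 sts per in.
M: 108 / 6 = 18.000 → 18.00 in.
2XL: 121 / 6 = 20.167 → 20.17 in.
3XL: 134 / 6 = 22.333 → 22.33 in.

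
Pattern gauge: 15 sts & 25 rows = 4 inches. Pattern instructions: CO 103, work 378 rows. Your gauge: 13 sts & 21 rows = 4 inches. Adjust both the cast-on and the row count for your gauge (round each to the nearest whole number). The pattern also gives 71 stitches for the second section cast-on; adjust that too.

Cast on 89 stitches; work 318 rows; second section cast-on 62 stitches.

Stitches: 103 × 13/15 = 89.27 → 89.
Rows: 378 × 21/25 = 317.52 → 318.
second section cast-on: 71 × 13/15 = 61.53 → 62.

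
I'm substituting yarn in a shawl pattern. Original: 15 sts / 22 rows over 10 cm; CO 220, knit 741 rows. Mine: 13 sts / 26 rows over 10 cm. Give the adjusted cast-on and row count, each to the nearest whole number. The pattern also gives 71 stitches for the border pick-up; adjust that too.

Cast on 191 stitches; work 876 rows; border pick-up 62 stitches.

Stitches: 220 × 13/15 = 190.67 → 191.
Rows: 741 × 26/22 = 875.73 → 876.
border pick-up: 71 × 13/15 = 61.53 → 62.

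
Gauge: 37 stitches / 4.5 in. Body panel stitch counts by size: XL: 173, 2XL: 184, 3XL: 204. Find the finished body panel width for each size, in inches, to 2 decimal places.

37/4.5 = 8.222 sts per in.
XL: 173 / 8.222 = 21.041 → 21.04 in.
2XL: 184 / 8.222 = 22.378 → 22.38 in.
3XL: 204 / 8.222 = 24.811 → 24.81 in.

XL 21.04 inches; 2XL 22.38 inches; 3XL 24.81 inches.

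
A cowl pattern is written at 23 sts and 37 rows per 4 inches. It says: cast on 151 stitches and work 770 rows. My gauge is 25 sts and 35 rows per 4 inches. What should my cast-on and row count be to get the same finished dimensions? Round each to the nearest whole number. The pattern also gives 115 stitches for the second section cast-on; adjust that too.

Stitches: 151 × 25/23 = 164.13 → 164.
Rows: 770 × 35/37 = 728.38 → 728.
second section cast-on: 115 × 25/23 = 125.00 → 125.

Cast on 164 stitches; work 728 rows; second section cast-on 125 stitches.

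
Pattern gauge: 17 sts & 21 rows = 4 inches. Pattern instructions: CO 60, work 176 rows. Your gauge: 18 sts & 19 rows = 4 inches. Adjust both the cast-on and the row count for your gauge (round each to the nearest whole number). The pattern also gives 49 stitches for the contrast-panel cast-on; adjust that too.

Cast on 64 stitches; work 159 rows; contrast-panel cast-on 52 stitches.

Stitches: 60 × 18/17 = 63.53 → 64.
Rows: 176 × 19/21 = 159.24 → 159.
contrast-panel cast-on: 49 × 18/17 = 51.88 → 52.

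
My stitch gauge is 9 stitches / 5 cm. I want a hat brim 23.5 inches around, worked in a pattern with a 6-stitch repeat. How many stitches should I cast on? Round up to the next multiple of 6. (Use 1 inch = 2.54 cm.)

Cast on 108 stitches.

23.5 in = 23.5 × 2.54 = 59.69 cm.
9 / 5 = 1.8 sts/cm.
59.69 × 1.8 = 107.44 sts.
→ 108.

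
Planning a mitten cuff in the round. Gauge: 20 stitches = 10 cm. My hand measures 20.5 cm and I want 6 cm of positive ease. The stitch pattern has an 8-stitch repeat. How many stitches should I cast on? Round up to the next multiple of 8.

CO 56 sts.

Finished = 20.5 + 6 = 26.5 cm.
20 / 10 = 2 sts/cm.
26.5 × 2 = 53.00 sts.
Next multiple of 8: 56.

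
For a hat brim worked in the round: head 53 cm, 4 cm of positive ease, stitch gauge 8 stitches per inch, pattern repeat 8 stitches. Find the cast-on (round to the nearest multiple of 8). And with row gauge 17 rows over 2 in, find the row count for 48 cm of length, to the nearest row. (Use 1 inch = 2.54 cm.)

Cast on 176 stitches; work 161 rows.

Finished = 53 + 4 = 57 cm.
57 cm × 1/2.54 = 22.44 inches.
8/1 = 8 sts per in; 22.44 × 8 = 179.53 sts.
Nearest multiple of 8 → 176.
48 cm = 18.90 inches; × 8.5 = 160.63 → 161 rows.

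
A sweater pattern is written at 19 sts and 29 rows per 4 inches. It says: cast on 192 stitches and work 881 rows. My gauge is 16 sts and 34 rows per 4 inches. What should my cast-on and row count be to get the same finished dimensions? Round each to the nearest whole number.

Cast on 162 stitches; work 1033 rows.

Stitches: 192 × 16/19 = 161.68 → 162.
Rows: 881 × 34/29 = 1032.90 → 1033.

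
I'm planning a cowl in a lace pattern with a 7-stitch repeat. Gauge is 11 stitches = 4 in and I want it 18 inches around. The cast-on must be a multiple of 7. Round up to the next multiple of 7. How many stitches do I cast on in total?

CO 56 sts.

11 / 4 = 2.75 sts per inch.
18 × 2.75 = 49.50 sts.
Next multiple of 7: 56.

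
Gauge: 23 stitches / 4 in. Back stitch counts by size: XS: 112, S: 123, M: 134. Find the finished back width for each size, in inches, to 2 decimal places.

23/4 = 5.75 sts per in.
XS: 112 / 5.75 = 19.478 → 19.48 in.
S: 123 / 5.75 = 21.391 → 21.39 in.
M: 134 / 5.75 = 23.304 → 23.30 in.

XS 19.48 inches; S 21.39 inches; M 23.30 inches.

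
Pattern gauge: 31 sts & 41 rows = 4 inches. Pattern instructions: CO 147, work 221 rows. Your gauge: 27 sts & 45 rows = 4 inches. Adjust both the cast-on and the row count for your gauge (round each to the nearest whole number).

Stitches: 147 × 27/31 = 128.03 → 128.
Rows: 221 × 45/41 = 242.56 → 243.

Cast on 128 stitches; work 243 rows.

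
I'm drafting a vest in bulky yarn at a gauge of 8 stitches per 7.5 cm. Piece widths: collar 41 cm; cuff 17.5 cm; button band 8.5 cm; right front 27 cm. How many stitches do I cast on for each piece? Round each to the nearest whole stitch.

Rate = 8/7.5 = 1.067 sts per cm.
collar: 41 × 1.067 = 43.73 → 44.
cuff: 17.5 × 1.067 = 18.67 → 19.
button band: 8.5 × 1.067 = 9.07 → 9.
right front: 27 × 1.067 = 28.80 → 29.

collar 44; cuff 19; button band 9; right front 29.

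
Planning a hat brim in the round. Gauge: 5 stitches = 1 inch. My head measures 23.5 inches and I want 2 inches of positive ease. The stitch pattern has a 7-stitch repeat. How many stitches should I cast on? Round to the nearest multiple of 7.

CO 126 sts.

Finished = 23.5 + 2 = 25.5 inches.
5 / 1 = 5 sts/in.
25.5 × 5 = 127.50 sts.
Nearest multiple of 7: 126.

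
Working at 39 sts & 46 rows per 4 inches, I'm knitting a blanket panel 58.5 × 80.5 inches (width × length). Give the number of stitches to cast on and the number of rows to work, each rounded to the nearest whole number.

Stitch gauge = 39/4 = 9.75 sts/in; 58.5 × 9.75 = 570.38 → 570 sts.
Row gauge = 46/4 = 11.5 rows/in; 80.5 × 11.5 = 925.75 → 926 rows.

Cast on 570 stitches and work 926 rows.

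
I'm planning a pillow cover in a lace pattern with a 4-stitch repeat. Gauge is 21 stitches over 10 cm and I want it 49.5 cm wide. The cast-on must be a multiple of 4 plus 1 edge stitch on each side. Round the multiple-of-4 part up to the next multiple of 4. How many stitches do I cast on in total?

21 / 10 = 2.1 sts per cm.
49.5 × 2.1 = 103.95 sts.
Less 2 edge sts → 101.95 for the repeat.
Next multiple of 4: 104.
Add back 2 edge sts → 106.

106 stitches.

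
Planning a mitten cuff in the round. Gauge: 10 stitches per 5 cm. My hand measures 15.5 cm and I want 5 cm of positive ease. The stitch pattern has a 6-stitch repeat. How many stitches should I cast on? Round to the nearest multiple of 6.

Finished = 15.5 + 5 = 20.5 cm.
10 / 5 = 2 sts/cm.
20.5 × 2 = 41.00 sts.
Nearest multiple of 6: 42.

Cast on 42 stitches.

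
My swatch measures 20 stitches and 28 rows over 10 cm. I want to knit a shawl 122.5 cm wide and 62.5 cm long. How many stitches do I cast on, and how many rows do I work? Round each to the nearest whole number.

Stitch gauge = 20/10 = 2 sts/cm; 122.5 × 2 = 245.00 → 245 sts.
Row gauge = 28/10 = 2.8 rows/cm; 62.5 × 2.8 = 175.00 → 175 rows.

Cast on 245 stitches and work 175 rows.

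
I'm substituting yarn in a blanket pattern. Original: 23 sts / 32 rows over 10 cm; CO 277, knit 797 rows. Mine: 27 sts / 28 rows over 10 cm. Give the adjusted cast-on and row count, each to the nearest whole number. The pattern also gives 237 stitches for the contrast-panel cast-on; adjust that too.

Stitches: 277 × 27/23 = 325.17 → 325.
Rows: 797 × 28/32 = 697.38 → 697.
contrast-panel cast-on: 237 × 27/23 = 278.22 → 278.

Cast on 325 stitches; work 697 rows; contrast-panel cast-on 278 stitches.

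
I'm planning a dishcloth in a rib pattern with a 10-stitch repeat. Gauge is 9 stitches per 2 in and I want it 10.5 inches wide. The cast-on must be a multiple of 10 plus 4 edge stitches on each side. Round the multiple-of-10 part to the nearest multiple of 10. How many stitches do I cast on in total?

9 / 2 = 4.5 sts per inch.
10.5 × 4.5 = 47.25 sts.
Less 8 edge sts → 39.25 for the repeat.
Nearest multiple of 10: 40.
Add back 8 edge sts → 48.

48 stitches.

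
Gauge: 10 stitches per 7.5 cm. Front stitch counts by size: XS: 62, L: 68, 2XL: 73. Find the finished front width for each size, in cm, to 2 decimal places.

10/7.5 = 1.333 sts per cm.
XS: 62 / 1.333 = 46.500 → 46.50 cm.
L: 68 / 1.333 = 51.000 → 51.00 cm.
2XL: 73 / 1.333 = 54.750 → 54.75 cm.

XS 46.50 cm; L 51.00 cm; 2XL 54.75 cm.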